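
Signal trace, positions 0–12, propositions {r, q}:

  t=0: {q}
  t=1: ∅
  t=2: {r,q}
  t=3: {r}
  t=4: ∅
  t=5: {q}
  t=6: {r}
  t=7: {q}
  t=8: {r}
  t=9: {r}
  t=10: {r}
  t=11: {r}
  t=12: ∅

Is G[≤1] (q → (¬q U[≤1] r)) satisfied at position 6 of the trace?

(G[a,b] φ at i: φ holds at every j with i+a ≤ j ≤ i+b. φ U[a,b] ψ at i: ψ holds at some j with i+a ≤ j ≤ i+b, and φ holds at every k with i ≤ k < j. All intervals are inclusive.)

Check (q → (¬q U[≤1] r)) at every j in [6,7]:
  j=6: antecedent false → ✓
  j=7: antecedent true; consequent fails → ✗
Fails at j=7 → formula fails.

False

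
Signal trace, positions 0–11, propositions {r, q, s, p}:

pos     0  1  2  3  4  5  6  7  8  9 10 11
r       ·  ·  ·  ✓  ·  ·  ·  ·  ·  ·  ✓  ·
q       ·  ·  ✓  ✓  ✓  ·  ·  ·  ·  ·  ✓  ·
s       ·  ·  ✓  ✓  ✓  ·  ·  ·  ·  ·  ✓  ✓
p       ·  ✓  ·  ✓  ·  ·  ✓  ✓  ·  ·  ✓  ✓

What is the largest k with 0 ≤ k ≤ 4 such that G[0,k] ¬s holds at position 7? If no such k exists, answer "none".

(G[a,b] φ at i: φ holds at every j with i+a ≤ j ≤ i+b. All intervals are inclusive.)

2

¬s must hold from j=7 onward; find where it first fails.
  j=7: holds
  j=8: holds
  j=9: holds
  j=10: fails
Holds on [7,9], so largest k = 2.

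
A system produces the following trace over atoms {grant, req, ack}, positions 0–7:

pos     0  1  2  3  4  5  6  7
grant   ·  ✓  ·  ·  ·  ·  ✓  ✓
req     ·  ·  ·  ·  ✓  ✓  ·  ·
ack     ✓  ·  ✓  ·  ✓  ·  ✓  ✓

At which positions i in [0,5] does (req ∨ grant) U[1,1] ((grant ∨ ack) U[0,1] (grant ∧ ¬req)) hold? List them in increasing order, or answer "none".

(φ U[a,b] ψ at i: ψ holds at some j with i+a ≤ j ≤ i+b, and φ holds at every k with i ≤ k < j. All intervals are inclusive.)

5

Evaluate at each i in [0,5]:
  i=0: ✗ (lhs fails at k=0 before rhs at j=1)
  i=1: ✗ (no rhs in [2,2])
  i=2: ✗ (no rhs in [3,3])
  i=3: ✗ (no rhs in [4,4])
  i=4: ✗ (no rhs in [5,5])
  i=5: ✓ (rhs at j=6; lhs holds on [5,5])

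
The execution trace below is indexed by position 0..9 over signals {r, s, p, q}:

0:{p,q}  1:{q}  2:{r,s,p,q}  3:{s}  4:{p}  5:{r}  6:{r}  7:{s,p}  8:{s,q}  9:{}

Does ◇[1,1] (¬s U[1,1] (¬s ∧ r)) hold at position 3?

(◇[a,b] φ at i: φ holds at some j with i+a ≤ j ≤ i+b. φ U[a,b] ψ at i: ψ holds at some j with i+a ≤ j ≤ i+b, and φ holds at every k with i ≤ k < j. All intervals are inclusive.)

True

Check (¬s U[1,1] (¬s ∧ r)) at each j in [4,4]:
  j=4: holds
Found at j=4 → formula holds.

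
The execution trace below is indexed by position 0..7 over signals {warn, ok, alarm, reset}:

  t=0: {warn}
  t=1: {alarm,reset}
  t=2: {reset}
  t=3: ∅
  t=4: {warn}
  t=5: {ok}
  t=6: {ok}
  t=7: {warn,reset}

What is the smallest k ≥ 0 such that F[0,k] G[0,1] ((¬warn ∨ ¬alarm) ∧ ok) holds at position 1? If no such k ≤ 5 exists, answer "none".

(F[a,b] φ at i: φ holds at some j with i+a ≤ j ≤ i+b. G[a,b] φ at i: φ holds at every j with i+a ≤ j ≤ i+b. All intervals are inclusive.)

4

Scan j = 1,2,… for G[0,1] ((¬warn ∨ ¬alarm) ∧ ok):
  j=1: fails
  j=2: fails
  j=3: fails
  j=4: fails
  j=5: holds
First hit at j=5, so smallest k = 5-1 = 4.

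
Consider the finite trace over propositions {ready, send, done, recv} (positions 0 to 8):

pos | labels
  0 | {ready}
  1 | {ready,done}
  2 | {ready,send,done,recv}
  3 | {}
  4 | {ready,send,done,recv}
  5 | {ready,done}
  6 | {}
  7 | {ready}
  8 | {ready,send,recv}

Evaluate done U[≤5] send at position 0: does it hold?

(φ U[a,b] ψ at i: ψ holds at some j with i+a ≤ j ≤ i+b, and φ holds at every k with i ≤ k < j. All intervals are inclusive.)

Does not hold

Need some j in [0,5] with send, and done at every k in [0,j-1].
  j=0: send false.
  j=1: send false.
  j=2: send holds, but done fails at k=0 → not this j.
  j=3: send false.
  j=4: send holds, but done fails at k=0 → not this j.
  j=5: send false.
No j in the window works → until fails.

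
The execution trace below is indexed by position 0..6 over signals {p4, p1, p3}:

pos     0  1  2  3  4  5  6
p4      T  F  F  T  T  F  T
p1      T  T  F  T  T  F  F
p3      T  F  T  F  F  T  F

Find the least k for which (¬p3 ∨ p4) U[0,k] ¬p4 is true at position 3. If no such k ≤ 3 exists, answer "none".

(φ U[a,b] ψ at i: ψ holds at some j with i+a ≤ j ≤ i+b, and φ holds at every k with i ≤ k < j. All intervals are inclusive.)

2

Need earliest j ≥ 3 with ¬p4, and (¬p3 ∨ p4) at every k in [3,j-1].
  j=3: rhs fails.
  j=4: rhs fails.
  j=5: rhs holds; lhs holds on [3,4]. k = 2.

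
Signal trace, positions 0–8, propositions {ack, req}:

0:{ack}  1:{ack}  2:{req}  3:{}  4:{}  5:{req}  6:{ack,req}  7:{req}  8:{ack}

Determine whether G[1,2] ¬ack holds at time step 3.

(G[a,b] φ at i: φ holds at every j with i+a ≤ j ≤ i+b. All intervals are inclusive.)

True

Check ¬ack at every j in [4,5]:
  j=4: true
  j=5: true
All positions satisfy it → formula holds.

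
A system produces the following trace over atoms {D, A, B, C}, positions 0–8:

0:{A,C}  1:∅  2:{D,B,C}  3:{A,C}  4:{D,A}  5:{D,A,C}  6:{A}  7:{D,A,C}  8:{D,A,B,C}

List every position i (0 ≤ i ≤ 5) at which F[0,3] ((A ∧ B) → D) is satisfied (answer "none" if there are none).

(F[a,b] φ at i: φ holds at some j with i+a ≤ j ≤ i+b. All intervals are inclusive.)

0, 1, 2, 3, 4, 5

Evaluate at each i in [0,5]:
  i=0: ✓ (witness j=0)
  i=1: ✓ (witness j=1)
  i=2: ✓ (witness j=2)
  i=3: ✓ (witness j=3)
  i=4: ✓ (witness j=4)
  i=5: ✓ (witness j=5)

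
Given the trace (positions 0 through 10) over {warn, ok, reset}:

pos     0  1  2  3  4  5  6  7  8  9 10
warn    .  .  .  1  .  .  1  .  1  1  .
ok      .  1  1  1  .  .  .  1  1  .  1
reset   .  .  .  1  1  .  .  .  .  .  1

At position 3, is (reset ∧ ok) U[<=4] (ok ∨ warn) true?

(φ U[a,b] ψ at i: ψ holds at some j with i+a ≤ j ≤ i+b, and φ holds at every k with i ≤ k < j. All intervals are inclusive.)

True

Need some j in [3,7] with (ok ∨ warn), and (reset ∧ ok) at every k in [3,j-1].
  j=3: (ok ∨ warn) holds; no prefix to check → satisfied.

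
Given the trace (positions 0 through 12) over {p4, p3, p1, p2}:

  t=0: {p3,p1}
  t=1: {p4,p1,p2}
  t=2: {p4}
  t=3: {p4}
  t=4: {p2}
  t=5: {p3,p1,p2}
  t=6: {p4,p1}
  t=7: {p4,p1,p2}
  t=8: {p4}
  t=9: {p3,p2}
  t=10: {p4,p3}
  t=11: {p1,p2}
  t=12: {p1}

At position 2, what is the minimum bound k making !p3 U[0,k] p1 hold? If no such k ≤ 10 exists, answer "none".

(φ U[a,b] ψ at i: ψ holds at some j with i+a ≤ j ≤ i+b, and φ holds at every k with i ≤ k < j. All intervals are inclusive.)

Need earliest j ≥ 2 with p1, and !p3 at every k in [2,j-1].
  j=2: rhs fails.
  j=3: rhs fails.
  j=4: rhs fails.
  j=5: rhs holds; lhs holds on [2,4]. k = 3.

3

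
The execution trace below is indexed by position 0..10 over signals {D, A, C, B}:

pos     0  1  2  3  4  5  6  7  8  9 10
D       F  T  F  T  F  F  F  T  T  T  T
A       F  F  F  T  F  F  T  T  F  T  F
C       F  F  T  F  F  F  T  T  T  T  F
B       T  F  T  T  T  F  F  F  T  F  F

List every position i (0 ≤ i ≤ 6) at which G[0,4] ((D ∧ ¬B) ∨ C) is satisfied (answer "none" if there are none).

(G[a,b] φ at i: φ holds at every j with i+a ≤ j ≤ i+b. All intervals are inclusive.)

6

Evaluate at each i in [0,6]:
  i=0: ✗ (fails at j=0)
  i=1: ✗ (fails at j=3)
  i=2: ✗ (fails at j=3)
  i=3: ✗ (fails at j=3)
  i=4: ✗ (fails at j=4)
  i=5: ✗ (fails at j=5)
  i=6: ✓ (all of [6,10])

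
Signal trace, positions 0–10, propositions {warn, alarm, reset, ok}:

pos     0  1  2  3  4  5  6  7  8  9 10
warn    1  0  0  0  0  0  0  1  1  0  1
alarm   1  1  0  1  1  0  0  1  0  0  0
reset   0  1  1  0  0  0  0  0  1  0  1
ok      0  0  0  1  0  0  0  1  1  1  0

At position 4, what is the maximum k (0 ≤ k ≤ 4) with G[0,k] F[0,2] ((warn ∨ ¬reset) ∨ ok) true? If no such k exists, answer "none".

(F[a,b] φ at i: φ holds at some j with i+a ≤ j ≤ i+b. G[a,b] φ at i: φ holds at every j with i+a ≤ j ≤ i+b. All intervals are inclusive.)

F[0,2] ((warn ∨ ¬reset) ∨ ok) must hold from j=4 onward; find where it first fails.
  j=4: holds
  j=5: holds
  j=6: holds
  j=7: holds
  j=8: holds
Holds through j=8; largest k = 4.

4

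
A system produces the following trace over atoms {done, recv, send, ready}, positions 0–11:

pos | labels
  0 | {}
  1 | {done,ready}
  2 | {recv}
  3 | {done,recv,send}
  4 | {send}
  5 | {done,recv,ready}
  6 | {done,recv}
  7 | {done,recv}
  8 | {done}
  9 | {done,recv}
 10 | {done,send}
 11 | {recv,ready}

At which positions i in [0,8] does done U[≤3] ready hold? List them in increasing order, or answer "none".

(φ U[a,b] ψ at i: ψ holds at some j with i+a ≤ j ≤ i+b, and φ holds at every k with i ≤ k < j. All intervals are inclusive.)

Evaluate at each i in [0,8]:
  i=0: ✗ (lhs fails at k=0 before rhs at j=1)
  i=1: ✓ (rhs at j=1)
  i=2: ✗ (lhs fails at k=2 before rhs at j=5)
  i=3: ✗ (lhs fails at k=4 before rhs at j=5)
  i=4: ✗ (lhs fails at k=4 before rhs at j=5)
  i=5: ✓ (rhs at j=5)
  i=6: ✗ (no rhs in [6,9])
  i=7: ✗ (no rhs in [7,10])
  i=8: ✓ (rhs at j=11; lhs holds on [8,10])

1, 5, 8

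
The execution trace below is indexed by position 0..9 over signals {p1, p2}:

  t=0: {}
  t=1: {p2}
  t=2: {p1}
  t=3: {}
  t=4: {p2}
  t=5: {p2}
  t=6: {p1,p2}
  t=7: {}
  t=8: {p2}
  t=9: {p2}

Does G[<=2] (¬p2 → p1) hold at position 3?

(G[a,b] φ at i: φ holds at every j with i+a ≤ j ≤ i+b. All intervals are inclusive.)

Check (¬p2 → p1) at every j in [3,5]:
  j=3: antecedent true; consequent false → ✗
  j=4: antecedent false → ✓
  j=5: antecedent false → ✓
Fails at j=3 → formula fails.

No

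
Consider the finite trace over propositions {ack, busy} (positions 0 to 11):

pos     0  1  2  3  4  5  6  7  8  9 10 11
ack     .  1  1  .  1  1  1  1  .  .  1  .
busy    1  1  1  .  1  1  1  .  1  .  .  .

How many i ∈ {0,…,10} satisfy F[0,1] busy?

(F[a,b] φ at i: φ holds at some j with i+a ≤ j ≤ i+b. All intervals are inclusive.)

Evaluate at each i in [0,10]:
  i=0: ✓ (witness j=0)
  i=1: ✓ (witness j=1)
  i=2: ✓ (witness j=2)
  i=3: ✓ (witness j=4)
  i=4: ✓ (witness j=4)
  i=5: ✓ (witness j=5)
  i=6: ✓ (witness j=6)
  i=7: ✓ (witness j=8)
  i=8: ✓ (witness j=8)
  i=9: ✗ (none in [9,10])
  i=10: ✗ (none in [10,11])
Positions where it holds: {0, 1, 2, 3, 4, 5, 6, 7, 8} → 9.

9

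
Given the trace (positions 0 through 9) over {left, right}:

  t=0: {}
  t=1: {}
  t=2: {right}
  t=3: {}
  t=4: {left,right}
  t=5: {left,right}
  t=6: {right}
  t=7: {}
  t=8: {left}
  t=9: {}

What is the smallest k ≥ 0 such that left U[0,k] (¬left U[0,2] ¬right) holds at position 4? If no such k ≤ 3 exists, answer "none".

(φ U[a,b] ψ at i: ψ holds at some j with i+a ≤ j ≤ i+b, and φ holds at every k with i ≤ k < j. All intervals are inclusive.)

Need earliest j ≥ 4 with (¬left U[0,2] ¬right), and left at every k in [4,j-1].
  j=4: rhs fails.
  j=5: rhs fails.
  j=6: rhs holds; lhs holds on [4,5]. k = 2.

2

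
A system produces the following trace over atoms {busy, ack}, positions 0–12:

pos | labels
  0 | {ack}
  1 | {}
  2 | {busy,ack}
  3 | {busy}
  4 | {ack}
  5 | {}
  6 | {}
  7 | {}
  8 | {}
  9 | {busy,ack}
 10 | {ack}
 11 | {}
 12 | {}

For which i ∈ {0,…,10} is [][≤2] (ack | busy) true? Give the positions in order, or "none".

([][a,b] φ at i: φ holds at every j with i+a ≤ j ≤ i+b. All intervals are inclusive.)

2

Evaluate at each i in [0,10]:
  i=0: ✗ (fails at j=1)
  i=1: ✗ (fails at j=1)
  i=2: ✓ (all of [2,4])
  i=3: ✗ (fails at j=5)
  i=4: ✗ (fails at j=5)
  i=5: ✗ (fails at j=5)
  i=6: ✗ (fails at j=6)
  i=7: ✗ (fails at j=7)
  i=8: ✗ (fails at j=8)
  i=9: ✗ (fails at j=11)
  i=10: ✗ (fails at j=11)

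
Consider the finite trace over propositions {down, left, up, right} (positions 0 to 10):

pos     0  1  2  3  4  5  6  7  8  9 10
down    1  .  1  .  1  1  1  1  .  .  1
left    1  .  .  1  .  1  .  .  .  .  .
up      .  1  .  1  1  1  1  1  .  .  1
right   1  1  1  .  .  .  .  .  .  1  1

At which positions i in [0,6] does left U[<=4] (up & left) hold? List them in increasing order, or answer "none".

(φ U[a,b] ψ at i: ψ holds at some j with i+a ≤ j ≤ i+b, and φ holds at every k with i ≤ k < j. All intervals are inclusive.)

Evaluate at each i in [0,6]:
  i=0: ✗ (lhs fails at k=1 before rhs at j=3)
  i=1: ✗ (lhs fails at k=1 before rhs at j=3)
  i=2: ✗ (lhs fails at k=2 before rhs at j=3)
  i=3: ✓ (rhs at j=3)
  i=4: ✗ (lhs fails at k=4 before rhs at j=5)
  i=5: ✓ (rhs at j=5)
  i=6: ✗ (no rhs in [6,10])

3, 5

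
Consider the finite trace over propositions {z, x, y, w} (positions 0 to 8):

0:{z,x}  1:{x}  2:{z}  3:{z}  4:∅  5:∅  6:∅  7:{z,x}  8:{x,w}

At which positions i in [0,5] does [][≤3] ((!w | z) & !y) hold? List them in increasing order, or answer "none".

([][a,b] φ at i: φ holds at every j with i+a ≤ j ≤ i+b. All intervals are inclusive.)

0, 1, 2, 3, 4

Evaluate at each i in [0,5]:
  i=0: ✓ (all of [0,3])
  i=1: ✓ (all of [1,4])
  i=2: ✓ (all of [2,5])
  i=3: ✓ (all of [3,6])
  i=4: ✓ (all of [4,7])
  i=5: ✗ (fails at j=8)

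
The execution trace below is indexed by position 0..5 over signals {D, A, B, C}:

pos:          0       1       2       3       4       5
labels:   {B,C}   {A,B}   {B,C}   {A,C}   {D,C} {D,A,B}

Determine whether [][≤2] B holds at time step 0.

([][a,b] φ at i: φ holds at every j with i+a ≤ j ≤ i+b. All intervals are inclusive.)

Holds

Check B at every j in [0,2]:
  j=0: true
  j=1: true
  j=2: true
All positions satisfy it → formula holds.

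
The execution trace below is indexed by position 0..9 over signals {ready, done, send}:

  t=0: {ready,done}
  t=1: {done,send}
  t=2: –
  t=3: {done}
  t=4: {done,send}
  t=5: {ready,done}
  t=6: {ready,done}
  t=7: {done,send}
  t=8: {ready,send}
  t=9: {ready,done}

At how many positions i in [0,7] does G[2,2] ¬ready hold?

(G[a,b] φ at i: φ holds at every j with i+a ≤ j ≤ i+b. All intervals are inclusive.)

Evaluate at each i in [0,7]:
  i=0: ✓ (all of [2,2])
  i=1: ✓ (all of [3,3])
  i=2: ✓ (all of [4,4])
  i=3: ✗ (fails at j=5)
  i=4: ✗ (fails at j=6)
  i=5: ✓ (all of [7,7])
  i=6: ✗ (fails at j=8)
  i=7: ✗ (fails at j=9)
Positions where it holds: {0, 1, 2, 5} → 4.

4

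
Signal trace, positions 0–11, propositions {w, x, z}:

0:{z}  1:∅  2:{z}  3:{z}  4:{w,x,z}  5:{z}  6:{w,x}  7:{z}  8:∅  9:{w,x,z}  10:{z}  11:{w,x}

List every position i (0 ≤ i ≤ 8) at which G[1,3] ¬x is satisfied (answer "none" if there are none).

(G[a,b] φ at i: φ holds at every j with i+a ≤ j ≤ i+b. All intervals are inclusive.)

0

Evaluate at each i in [0,8]:
  i=0: ✓ (all of [1,3])
  i=1: ✗ (fails at j=4)
  i=2: ✗ (fails at j=4)
  i=3: ✗ (fails at j=4)
  i=4: ✗ (fails at j=6)
  i=5: ✗ (fails at j=6)
  i=6: ✗ (fails at j=9)
  i=7: ✗ (fails at j=9)
  i=8: ✗ (fails at j=9)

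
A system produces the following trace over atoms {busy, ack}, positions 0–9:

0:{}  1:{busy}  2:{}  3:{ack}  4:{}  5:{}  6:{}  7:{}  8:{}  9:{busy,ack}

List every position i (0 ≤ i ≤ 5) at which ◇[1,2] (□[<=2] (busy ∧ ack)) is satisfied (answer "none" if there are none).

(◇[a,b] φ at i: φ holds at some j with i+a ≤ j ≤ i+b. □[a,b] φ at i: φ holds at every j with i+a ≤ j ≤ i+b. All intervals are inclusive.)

Evaluate at each i in [0,5]:
  i=0: ✗ (none in [1,2])
  i=1: ✗ (none in [2,3])
  i=2: ✗ (none in [3,4])
  i=3: ✗ (none in [4,5])
  i=4: ✗ (none in [5,6])
  i=5: ✗ (none in [6,7])

none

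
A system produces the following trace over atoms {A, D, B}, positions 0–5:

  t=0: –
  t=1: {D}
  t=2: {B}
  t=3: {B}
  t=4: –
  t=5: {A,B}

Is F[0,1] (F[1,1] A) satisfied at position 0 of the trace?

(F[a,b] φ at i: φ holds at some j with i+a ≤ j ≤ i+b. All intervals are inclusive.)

Does not hold

Check F[1,1] A at each j in [0,1]:
  j=0: fails (none in [1,1])
  j=1: fails (none in [2,2])
No position in the window satisfies it → formula fails.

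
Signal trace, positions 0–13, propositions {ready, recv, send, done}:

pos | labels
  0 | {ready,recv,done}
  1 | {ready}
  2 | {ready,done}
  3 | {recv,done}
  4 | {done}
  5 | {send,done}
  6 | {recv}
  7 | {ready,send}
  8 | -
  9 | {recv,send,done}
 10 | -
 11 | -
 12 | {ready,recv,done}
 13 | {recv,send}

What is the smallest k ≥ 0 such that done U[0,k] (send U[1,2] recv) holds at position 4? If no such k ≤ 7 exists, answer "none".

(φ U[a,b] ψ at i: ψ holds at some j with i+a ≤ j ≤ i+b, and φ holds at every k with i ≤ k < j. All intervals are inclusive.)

Need earliest j ≥ 4 with (send U[1,2] recv), and done at every k in [4,j-1].
  j=4: rhs fails.
  j=5: rhs holds; lhs holds on [4,4]. k = 1.

1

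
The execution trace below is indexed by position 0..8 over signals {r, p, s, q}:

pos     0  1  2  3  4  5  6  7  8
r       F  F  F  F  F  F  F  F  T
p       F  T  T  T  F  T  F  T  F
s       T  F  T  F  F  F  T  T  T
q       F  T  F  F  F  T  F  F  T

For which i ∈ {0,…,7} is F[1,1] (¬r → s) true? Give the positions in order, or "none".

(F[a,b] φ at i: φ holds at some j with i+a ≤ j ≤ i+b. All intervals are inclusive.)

Evaluate at each i in [0,7]:
  i=0: ✗ (none in [1,1])
  i=1: ✓ (witness j=2)
  i=2: ✗ (none in [3,3])
  i=3: ✗ (none in [4,4])
  i=4: ✗ (none in [5,5])
  i=5: ✓ (witness j=6)
  i=6: ✓ (witness j=7)
  i=7: ✓ (witness j=8)

1, 5, 6, 7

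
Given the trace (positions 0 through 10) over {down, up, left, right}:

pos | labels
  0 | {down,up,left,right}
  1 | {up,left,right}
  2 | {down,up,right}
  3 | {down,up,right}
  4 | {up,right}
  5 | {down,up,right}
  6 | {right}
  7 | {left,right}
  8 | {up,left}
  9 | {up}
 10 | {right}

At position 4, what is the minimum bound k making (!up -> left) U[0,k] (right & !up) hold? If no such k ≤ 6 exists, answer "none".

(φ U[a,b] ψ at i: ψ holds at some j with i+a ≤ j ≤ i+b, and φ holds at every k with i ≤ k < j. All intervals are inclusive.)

Need earliest j ≥ 4 with (right & !up), and (!up -> left) at every k in [4,j-1].
  j=4: rhs fails.
  j=5: rhs fails.
  j=6: rhs holds; lhs holds on [4,5]. k = 2.

2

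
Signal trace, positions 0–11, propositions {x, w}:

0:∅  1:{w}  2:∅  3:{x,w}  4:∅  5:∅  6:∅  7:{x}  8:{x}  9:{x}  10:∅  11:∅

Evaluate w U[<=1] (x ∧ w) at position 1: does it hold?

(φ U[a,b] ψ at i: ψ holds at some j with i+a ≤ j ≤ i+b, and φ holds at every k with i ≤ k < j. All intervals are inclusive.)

Need some j in [1,2] with (x ∧ w), and w at every k in [1,j-1].
  j=1: (x ∧ w) false.
  j=2: (x ∧ w) false.
No j in the window works → until fails.

Does not hold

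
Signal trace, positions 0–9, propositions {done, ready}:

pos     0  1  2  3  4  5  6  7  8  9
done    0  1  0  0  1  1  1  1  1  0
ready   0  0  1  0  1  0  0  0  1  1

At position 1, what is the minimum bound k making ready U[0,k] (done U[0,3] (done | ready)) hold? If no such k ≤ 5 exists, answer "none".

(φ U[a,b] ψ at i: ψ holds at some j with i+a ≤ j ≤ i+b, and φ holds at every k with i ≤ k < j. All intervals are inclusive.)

0

Need earliest j ≥ 1 with (done U[0,3] (done | ready)), and ready at every k in [1,j-1].
  j=1: rhs holds (empty prefix). k = 0.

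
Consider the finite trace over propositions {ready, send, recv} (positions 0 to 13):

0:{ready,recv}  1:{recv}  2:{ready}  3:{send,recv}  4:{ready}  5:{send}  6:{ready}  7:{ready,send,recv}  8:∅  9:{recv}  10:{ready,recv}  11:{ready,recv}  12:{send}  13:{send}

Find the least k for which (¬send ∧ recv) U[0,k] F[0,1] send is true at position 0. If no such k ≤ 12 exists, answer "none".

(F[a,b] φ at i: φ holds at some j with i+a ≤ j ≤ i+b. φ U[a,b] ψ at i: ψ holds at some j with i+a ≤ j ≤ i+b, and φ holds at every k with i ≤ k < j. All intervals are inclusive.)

2

Need earliest j ≥ 0 with F[0,1] send, and (¬send ∧ recv) at every k in [0,j-1].
  j=0: rhs fails.
  j=1: rhs fails.
  j=2: rhs holds; lhs holds on [0,1]. k = 2.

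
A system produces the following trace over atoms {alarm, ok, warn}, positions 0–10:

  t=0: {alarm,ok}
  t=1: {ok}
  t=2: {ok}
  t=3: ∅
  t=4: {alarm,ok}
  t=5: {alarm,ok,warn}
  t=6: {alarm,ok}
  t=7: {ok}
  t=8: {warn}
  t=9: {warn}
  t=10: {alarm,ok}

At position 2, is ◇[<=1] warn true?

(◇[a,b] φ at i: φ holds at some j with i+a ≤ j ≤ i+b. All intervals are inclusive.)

No

Check warn at each j in [2,3]:
  j=2: false
  j=3: false
No position in the window satisfies it → formula fails.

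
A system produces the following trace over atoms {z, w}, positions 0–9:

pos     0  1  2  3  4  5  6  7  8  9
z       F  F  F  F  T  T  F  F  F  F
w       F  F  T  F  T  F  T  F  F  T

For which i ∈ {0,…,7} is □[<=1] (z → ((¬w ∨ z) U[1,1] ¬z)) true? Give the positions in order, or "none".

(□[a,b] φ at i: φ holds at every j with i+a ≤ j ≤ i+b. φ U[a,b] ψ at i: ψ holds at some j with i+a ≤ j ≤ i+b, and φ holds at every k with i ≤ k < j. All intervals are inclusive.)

0, 1, 2, 5, 6, 7

Evaluate at each i in [0,7]:
  i=0: ✓ (all of [0,1])
  i=1: ✓ (all of [1,2])
  i=2: ✓ (all of [2,3])
  i=3: ✗ (fails at j=4)
  i=4: ✗ (fails at j=4)
  i=5: ✓ (all of [5,6])
  i=6: ✓ (all of [6,7])
  i=7: ✓ (all of [7,8])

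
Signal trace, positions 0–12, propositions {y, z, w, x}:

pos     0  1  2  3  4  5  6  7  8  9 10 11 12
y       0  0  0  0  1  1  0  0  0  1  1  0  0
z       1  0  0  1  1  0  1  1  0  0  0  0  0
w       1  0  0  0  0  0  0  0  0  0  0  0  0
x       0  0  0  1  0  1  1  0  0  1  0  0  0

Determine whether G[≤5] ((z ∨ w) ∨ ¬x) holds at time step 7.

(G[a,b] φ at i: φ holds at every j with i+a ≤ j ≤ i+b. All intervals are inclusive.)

No

Check ((z ∨ w) ∨ ¬x) at every j in [7,12]:
  j=7: true
  j=8: true
  j=9: false
  j=10: true
  j=11: true
  j=12: true
Fails at j=9 → formula fails.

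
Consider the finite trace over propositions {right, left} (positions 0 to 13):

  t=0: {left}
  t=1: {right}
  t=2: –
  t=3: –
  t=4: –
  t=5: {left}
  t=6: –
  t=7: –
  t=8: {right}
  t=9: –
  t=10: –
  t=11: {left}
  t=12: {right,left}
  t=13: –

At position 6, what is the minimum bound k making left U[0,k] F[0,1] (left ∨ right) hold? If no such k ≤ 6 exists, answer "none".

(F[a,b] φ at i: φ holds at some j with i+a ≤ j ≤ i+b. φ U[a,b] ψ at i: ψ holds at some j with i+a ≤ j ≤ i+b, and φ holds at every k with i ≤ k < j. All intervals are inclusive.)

Need earliest j ≥ 6 with F[0,1] (left ∨ right), and left at every k in [6,j-1].
  j=6: rhs fails.
  j=7: rhs holds but lhs fails at k=6.
  j=8: rhs holds but lhs fails at k=6.
  j=9: rhs fails.
  j=10: rhs holds but lhs fails at k=6.
  j=11: rhs holds but lhs fails at k=6.
  j=12: rhs holds but lhs fails at k=6.
No witness within the range → none.

none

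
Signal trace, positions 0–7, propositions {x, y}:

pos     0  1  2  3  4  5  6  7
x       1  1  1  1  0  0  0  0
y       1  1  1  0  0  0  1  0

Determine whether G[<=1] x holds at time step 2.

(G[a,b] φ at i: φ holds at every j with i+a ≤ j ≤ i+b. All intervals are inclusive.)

Holds

Check x at every j in [2,3]:
  j=2: true
  j=3: true
All positions satisfy it → formula holds.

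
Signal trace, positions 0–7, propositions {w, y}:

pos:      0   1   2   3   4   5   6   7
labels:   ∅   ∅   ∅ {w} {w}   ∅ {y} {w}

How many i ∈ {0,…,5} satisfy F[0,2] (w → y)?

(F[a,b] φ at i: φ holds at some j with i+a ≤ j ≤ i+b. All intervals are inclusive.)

6

Evaluate at each i in [0,5]:
  i=0: ✓ (witness j=0)
  i=1: ✓ (witness j=1)
  i=2: ✓ (witness j=2)
  i=3: ✓ (witness j=5)
  i=4: ✓ (witness j=5)
  i=5: ✓ (witness j=5)
Positions where it holds: {0, 1, 2, 3, 4, 5} → 6.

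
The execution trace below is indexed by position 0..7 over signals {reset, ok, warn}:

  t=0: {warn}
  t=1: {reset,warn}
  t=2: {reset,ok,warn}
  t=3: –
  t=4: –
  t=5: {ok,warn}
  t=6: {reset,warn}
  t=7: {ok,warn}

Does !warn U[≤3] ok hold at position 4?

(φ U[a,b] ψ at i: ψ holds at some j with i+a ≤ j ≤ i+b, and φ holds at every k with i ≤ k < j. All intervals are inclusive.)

True

Need some j in [4,7] with ok, and !warn at every k in [4,j-1].
  j=4: ok false.
  j=5: ok holds; !warn holds at every k in [4,4] → satisfied.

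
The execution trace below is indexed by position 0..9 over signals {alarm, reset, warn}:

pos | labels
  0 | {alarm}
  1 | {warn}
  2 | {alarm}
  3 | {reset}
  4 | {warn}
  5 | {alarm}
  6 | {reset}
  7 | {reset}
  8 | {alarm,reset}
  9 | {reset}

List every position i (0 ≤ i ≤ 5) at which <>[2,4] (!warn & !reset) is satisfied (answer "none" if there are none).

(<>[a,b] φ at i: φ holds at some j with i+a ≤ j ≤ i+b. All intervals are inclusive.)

0, 1, 2, 3

Evaluate at each i in [0,5]:
  i=0: ✓ (witness j=2)
  i=1: ✓ (witness j=5)
  i=2: ✓ (witness j=5)
  i=3: ✓ (witness j=5)
  i=4: ✗ (none in [6,8])
  i=5: ✗ (none in [7,9])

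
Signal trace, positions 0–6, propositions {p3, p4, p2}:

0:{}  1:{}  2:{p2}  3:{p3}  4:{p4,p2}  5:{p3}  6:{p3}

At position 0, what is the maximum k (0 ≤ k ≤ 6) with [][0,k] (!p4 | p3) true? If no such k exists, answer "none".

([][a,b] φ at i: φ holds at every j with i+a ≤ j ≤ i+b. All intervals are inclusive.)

3

(!p4 | p3) must hold from j=0 onward; find where it first fails.
  j=0: holds
  j=1: holds
  j=2: holds
  j=3: holds
  j=4: fails
Holds on [0,3], so largest k = 3.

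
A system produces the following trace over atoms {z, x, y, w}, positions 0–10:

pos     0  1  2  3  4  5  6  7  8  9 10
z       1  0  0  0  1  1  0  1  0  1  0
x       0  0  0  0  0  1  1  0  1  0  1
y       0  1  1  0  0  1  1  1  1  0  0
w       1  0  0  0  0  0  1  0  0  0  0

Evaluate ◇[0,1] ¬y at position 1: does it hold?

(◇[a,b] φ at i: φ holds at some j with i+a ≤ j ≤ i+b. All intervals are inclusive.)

Check ¬y at each j in [1,2]:
  j=1: false
  j=2: false
No position in the window satisfies it → formula fails.

No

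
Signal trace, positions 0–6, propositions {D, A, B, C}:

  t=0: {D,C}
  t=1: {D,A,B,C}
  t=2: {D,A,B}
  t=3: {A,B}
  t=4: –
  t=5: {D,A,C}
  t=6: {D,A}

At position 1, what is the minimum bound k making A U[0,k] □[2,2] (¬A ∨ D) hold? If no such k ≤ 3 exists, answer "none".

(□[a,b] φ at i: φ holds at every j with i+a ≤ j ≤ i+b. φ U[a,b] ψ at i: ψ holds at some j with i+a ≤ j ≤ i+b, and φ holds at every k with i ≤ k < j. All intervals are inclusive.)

Need earliest j ≥ 1 with □[2,2] (¬A ∨ D), and A at every k in [1,j-1].
  j=1: rhs fails.
  j=2: rhs holds; lhs holds on [1,1]. k = 1.

1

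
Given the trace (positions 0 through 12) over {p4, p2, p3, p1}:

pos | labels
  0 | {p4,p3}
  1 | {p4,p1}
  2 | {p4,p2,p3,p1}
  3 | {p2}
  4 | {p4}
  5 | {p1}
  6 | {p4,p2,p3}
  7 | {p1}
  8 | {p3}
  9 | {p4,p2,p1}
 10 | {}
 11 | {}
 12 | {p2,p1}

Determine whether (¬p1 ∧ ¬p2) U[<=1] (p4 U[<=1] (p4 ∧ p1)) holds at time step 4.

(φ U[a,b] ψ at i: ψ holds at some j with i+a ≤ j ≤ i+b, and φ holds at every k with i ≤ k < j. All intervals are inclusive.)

Does not hold

Need some j in [4,5] with (p4 U[<=1] (p4 ∧ p1)), and (¬p1 ∧ ¬p2) at every k in [4,j-1].
  j=4: (p4 U[<=1] (p4 ∧ p1)) — fails.
  j=5: (p4 U[<=1] (p4 ∧ p1)) — fails.
No j in the window works → until fails.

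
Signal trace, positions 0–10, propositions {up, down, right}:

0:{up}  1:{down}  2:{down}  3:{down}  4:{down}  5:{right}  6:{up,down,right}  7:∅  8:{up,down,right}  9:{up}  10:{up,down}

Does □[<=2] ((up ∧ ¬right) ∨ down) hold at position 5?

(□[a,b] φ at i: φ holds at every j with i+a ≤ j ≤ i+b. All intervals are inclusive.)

No

Check ((up ∧ ¬right) ∨ down) at every j in [5,7]:
  j=5: false
  j=6: true
  j=7: false
Fails at j=5 → formula fails.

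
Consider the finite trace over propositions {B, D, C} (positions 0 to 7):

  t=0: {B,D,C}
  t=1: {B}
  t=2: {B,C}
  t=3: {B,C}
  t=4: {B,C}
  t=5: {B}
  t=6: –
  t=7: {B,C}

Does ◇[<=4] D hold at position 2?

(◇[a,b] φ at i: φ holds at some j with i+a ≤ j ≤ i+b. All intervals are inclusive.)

Check D at each j in [2,6]:
  j=2: false
  j=3: false
  j=4: false
  j=5: false
  j=6: false
No position in the window satisfies it → formula fails.

Does not hold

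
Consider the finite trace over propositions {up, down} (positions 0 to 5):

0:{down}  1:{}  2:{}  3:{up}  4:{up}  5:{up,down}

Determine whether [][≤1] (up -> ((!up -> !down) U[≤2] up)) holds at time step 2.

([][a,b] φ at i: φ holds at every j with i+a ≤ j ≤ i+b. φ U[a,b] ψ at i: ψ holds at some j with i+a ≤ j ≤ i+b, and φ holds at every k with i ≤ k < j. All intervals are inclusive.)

Check (up -> ((!up -> !down) U[≤2] up)) at every j in [2,3]:
  j=2: antecedent false → ✓
  j=3: antecedent true; consequent holds → ✓
All positions satisfy it → formula holds.

Holds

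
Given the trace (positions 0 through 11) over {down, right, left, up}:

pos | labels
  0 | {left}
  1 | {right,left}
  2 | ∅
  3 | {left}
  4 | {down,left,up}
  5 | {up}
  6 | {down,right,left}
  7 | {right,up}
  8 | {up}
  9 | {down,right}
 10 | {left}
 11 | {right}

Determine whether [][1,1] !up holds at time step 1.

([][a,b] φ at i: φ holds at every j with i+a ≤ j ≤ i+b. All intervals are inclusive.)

Holds

Check !up at every j in [2,2]:
  j=2: true
All positions satisfy it → formula holds.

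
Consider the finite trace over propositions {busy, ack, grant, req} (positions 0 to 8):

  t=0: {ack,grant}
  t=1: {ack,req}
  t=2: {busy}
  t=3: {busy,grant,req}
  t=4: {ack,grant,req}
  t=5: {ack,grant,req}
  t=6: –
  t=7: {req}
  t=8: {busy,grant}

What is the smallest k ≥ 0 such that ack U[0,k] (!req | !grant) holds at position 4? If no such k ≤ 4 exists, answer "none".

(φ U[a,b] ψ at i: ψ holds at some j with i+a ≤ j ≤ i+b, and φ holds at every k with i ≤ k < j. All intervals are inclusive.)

Need earliest j ≥ 4 with (!req | !grant), and ack at every k in [4,j-1].
  j=4: rhs fails.
  j=5: rhs fails.
  j=6: rhs holds; lhs holds on [4,5]. k = 2.

2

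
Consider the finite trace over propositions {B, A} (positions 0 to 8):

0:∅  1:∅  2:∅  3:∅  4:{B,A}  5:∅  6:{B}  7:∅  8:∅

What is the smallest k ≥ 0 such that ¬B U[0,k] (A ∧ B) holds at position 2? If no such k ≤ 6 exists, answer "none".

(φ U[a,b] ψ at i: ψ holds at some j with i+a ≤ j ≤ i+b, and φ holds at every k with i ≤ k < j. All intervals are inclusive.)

Need earliest j ≥ 2 with (A ∧ B), and ¬B at every k in [2,j-1].
  j=2: rhs fails.
  j=3: rhs fails.
  j=4: rhs holds; lhs holds on [2,3]. k = 2.

2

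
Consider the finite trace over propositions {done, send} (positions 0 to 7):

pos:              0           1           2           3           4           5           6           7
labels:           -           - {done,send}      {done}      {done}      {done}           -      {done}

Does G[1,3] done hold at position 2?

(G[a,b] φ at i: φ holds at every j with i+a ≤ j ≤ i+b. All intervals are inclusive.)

Check done at every j in [3,5]:
  j=3: true
  j=4: true
  j=5: true
All positions satisfy it → formula holds.

True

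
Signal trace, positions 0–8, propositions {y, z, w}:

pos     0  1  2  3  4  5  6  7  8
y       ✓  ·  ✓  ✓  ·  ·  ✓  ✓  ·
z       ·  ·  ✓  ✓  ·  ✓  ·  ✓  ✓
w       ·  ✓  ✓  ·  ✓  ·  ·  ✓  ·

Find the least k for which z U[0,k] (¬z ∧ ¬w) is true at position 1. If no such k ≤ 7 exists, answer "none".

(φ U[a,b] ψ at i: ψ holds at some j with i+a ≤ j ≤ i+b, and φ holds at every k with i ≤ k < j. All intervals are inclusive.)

Need earliest j ≥ 1 with (¬z ∧ ¬w), and z at every k in [1,j-1].
  j=1: rhs fails.
  j=2: rhs fails.
  j=3: rhs fails.
  j=4: rhs fails.
  j=5: rhs fails.
  j=6: rhs holds but lhs fails at k=1.
  j=7: rhs fails.
  j=8: rhs fails.
No witness within the range → none.

none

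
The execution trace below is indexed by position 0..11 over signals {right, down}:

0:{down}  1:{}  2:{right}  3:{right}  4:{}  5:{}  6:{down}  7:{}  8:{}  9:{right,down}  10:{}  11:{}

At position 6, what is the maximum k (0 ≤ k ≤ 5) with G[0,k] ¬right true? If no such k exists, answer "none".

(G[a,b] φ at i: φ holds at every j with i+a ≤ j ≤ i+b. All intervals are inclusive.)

¬right must hold from j=6 onward; find where it first fails.
  j=6: holds
  j=7: holds
  j=8: holds
  j=9: fails
Holds on [6,8], so largest k = 2.

2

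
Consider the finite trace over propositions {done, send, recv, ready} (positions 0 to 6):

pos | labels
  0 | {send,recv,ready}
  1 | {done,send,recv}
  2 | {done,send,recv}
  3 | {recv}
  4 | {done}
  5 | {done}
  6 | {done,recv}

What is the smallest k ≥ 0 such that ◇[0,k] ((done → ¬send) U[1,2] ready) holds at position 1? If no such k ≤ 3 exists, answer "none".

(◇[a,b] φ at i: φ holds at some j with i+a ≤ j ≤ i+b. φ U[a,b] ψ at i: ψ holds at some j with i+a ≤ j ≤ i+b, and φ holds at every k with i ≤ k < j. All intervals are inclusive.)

Scan j = 1,2,… for ((done → ¬send) U[1,2] ready):
  j=1: fails
  j=2: fails
  j=3: fails
  j=4: fails
No j in [1,4] satisfies it → none.

none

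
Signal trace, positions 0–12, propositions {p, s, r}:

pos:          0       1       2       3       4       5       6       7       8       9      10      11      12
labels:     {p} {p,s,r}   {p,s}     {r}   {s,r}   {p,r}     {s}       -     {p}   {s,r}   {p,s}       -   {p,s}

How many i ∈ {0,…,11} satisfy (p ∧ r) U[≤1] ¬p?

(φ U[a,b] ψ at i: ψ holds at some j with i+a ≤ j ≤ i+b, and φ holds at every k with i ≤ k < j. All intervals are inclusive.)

7

Evaluate at each i in [0,11]:
  i=0: ✗ (no rhs in [0,1])
  i=1: ✗ (no rhs in [1,2])
  i=2: ✗ (lhs fails at k=2 before rhs at j=3)
  i=3: ✓ (rhs at j=3)
  i=4: ✓ (rhs at j=4)
  i=5: ✓ (rhs at j=6; lhs holds on [5,5])
  i=6: ✓ (rhs at j=6)
  i=7: ✓ (rhs at j=7)
  i=8: ✗ (lhs fails at k=8 before rhs at j=9)
  i=9: ✓ (rhs at j=9)
  i=10: ✗ (lhs fails at k=10 before rhs at j=11)
  i=11: ✓ (rhs at j=11)
Positions where it holds: {3, 4, 5, 6, 7, 9, 11} → 7.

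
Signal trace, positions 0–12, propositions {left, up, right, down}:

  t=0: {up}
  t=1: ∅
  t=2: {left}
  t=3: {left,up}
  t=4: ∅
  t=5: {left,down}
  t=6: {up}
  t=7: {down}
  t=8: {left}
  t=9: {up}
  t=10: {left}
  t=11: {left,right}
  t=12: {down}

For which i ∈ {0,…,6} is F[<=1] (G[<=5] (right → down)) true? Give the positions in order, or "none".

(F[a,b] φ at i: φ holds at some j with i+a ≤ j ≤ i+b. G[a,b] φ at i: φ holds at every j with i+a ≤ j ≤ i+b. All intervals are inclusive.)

0, 1, 2, 3, 4, 5

Evaluate at each i in [0,6]:
  i=0: ✓ (witness j=0)
  i=1: ✓ (witness j=1)
  i=2: ✓ (witness j=2)
  i=3: ✓ (witness j=3)
  i=4: ✓ (witness j=4)
  i=5: ✓ (witness j=5)
  i=6: ✗ (none in [6,7])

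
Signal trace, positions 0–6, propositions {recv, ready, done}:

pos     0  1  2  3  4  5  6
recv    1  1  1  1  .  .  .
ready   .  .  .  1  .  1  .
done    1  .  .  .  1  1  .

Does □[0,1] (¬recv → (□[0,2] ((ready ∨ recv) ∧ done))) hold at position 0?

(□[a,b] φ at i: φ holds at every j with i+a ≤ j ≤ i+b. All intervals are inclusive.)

Check (¬recv → (□[0,2] ((ready ∨ recv) ∧ done))) at every j in [0,1]:
  j=0: antecedent false → ✓
  j=1: antecedent false → ✓
All positions satisfy it → formula holds.

Yes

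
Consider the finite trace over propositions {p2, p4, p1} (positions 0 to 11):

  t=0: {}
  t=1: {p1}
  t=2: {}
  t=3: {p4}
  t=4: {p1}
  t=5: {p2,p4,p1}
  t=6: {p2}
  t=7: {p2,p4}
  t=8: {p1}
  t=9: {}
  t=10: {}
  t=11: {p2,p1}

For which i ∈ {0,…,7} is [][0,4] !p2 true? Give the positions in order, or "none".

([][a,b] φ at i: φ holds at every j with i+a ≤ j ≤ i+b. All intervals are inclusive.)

Evaluate at each i in [0,7]:
  i=0: ✓ (all of [0,4])
  i=1: ✗ (fails at j=5)
  i=2: ✗ (fails at j=5)
  i=3: ✗ (fails at j=5)
  i=4: ✗ (fails at j=5)
  i=5: ✗ (fails at j=5)
  i=6: ✗ (fails at j=6)
  i=7: ✗ (fails at j=7)

0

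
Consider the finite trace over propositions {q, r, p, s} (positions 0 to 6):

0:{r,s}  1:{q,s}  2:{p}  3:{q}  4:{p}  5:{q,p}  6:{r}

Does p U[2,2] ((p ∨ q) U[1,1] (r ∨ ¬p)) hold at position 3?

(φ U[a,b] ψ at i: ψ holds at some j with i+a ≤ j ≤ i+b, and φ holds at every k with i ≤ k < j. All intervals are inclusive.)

Does not hold

Need some j in [5,5] with ((p ∨ q) U[1,1] (r ∨ ¬p)), and p at every k in [3,j-1].
  j=5: ((p ∨ q) U[1,1] (r ∨ ¬p)) holds, but p fails at k=3 → not this j.
No j in the window works → until fails.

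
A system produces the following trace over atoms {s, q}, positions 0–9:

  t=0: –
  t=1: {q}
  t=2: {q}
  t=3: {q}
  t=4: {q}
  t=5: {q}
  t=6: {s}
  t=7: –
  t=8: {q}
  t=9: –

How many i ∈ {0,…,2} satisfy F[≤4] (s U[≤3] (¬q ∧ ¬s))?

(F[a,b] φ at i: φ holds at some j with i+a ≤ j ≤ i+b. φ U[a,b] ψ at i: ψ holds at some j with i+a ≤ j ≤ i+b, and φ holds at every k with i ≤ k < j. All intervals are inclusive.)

Evaluate at each i in [0,2]:
  i=0: ✓ (witness j=0)
  i=1: ✗ (none in [1,5])
  i=2: ✓ (witness j=6)
Positions where it holds: {0, 2} → 2.

2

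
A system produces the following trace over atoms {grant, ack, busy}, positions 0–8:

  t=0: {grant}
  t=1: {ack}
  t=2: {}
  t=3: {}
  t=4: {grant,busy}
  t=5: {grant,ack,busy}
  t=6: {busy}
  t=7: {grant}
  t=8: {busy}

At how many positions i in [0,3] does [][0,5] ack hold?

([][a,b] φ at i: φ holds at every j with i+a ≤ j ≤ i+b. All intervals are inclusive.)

Evaluate at each i in [0,3]:
  i=0: ✗ (fails at j=0)
  i=1: ✗ (fails at j=2)
  i=2: ✗ (fails at j=2)
  i=3: ✗ (fails at j=3)
Positions where it holds: {} → 0.

0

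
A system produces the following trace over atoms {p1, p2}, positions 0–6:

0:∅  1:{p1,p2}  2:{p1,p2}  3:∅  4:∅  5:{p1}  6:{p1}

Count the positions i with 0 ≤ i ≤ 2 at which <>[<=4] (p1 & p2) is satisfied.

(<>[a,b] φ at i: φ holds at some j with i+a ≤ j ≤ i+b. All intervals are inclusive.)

3

Evaluate at each i in [0,2]:
  i=0: ✓ (witness j=1)
  i=1: ✓ (witness j=1)
  i=2: ✓ (witness j=2)
Positions where it holds: {0, 1, 2} → 3.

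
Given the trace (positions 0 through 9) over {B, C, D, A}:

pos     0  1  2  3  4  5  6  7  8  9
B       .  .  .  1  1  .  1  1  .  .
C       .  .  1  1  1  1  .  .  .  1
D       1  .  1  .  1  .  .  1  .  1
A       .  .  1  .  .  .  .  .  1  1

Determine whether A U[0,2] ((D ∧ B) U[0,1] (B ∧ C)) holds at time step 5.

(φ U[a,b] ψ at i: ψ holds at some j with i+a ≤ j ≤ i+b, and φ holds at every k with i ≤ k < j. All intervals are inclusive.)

False

Need some j in [5,7] with ((D ∧ B) U[0,1] (B ∧ C)), and A at every k in [5,j-1].
  j=5: ((D ∧ B) U[0,1] (B ∧ C)) — fails.
  j=6: ((D ∧ B) U[0,1] (B ∧ C)) — fails.
  j=7: ((D ∧ B) U[0,1] (B ∧ C)) — fails.
No j in the window works → until fails.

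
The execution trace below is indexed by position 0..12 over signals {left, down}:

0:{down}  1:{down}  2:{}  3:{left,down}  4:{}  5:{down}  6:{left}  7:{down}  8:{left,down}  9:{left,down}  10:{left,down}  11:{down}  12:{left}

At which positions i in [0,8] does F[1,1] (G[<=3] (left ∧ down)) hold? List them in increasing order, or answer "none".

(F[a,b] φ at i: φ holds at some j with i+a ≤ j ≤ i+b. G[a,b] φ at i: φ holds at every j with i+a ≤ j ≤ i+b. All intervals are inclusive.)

none

Evaluate at each i in [0,8]:
  i=0: ✗ (none in [1,1])
  i=1: ✗ (none in [2,2])
  i=2: ✗ (none in [3,3])
  i=3: ✗ (none in [4,4])
  i=4: ✗ (none in [5,5])
  i=5: ✗ (none in [6,6])
  i=6: ✗ (none in [7,7])
  i=7: ✗ (none in [8,8])
  i=8: ✗ (none in [9,9])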